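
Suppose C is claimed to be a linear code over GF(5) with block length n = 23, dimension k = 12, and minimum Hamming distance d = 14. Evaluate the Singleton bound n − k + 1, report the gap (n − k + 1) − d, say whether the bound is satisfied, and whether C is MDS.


Singleton RHS = n − k + 1 = 12, slack = -2, bound violated (no such code; not MDS).

Singleton bound: d ≤ n − k + 1.
Here n = 23, k = 12, so n − k + 1 = 12.
Given d = 14, check d ≤ 12: NO.
Slack = (n − k + 1) − d = -2.
The slack is negative: d = 14 exceeds n − k + 1 = 12 by 2, so the Singleton bound is violated and no linear [23, 12, 14]_5 code can exist. In particular it is not MDS (MDS requires d = n − k + 1 exactly).
Description: the claimed parameters are [23, 12, 14]_5; such a code would be impossible (violates the Singleton bound).


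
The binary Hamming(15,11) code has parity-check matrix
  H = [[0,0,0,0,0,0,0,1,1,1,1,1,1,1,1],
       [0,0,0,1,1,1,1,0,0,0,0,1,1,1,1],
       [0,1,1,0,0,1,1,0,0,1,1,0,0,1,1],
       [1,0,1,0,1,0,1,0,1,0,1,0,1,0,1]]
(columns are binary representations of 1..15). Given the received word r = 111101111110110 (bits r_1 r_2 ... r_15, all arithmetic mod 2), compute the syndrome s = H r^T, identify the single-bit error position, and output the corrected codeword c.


s = (0, 1, 1, 0)^T, error position = 6, corrected codeword c = 111100111110110

Compute s = H r^T mod 2 one row at a time:
  s_1 = 1 + 1 + 1 + 1 + 0 + 1 + 1 + 0 = 6 ≡ 0 (mod 2).
  s_2 = 1 + 0 + 1 + 1 + 0 + 1 + 1 + 0 = 5 ≡ 1 (mod 2).
  s_3 = 1 + 1 + 1 + 1 + 1 + 1 + 1 + 0 = 7 ≡ 1 (mod 2).
  s_4 = 1 + 1 + 0 + 1 + 1 + 1 + 1 + 0 = 6 ≡ 0 (mod 2).
s = (0, 1, 1, 0)^T — this equals column 6 of H (binary 0110), so error is at position 6.
Correct: flip bit 6 of r = 111101111110110 to get c = 111100111110110.


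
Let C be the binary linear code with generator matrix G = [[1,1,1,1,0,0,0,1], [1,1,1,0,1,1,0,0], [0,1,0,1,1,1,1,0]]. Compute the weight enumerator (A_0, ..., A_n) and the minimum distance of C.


Weight distribution: A_0 = 1, A_3 = 1, A_4 = 2, A_5 = 3, A_6 = 1. Minimum distance d = 3.

Enumerate all 2^3 = 8 messages m ∈ F_2^3.
For each, compute codeword c = mG in F_2^8, then tally its weight.
  m = 000 → c = 00000000, weight = 0.
  m = 100 → c = 11110001, weight = 5.
  m = 010 → c = 11101100, weight = 5.
  m = 110 → c = 00011101, weight = 4.
  m = 001 → c = 01011110, weight = 5.
  m = 101 → c = 10101111, weight = 6.
  m = 011 → c = 10110010, weight = 4.
  m = 111 → c = 01000011, weight = 3.
Tally weights:
  weight 0: 1 codewords.
  weight 3: 1 codewords.
  weight 4: 2 codewords.
  weight 5: 3 codewords.
  weight 6: 1 codewords.
Minimum distance d = smallest w > 0 with A_w > 0 = 3.
Sanity: Σ A_w = 8 = 2^3 = 8 ✓.


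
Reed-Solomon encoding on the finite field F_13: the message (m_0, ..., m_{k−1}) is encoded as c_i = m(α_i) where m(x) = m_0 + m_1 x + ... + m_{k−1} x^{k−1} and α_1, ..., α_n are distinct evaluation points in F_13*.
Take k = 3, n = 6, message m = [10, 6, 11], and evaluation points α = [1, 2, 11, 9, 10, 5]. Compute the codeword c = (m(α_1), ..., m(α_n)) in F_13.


c = [1, 1, 3, 6, 0, 3]

Message polynomial: m(x) = 10 + 6·x + 11·x^2 (mod 13).
For each evaluation point α_i, compute m(α_i) mod 13:
  α_1 = 1: Horner steps 11 → 4 → 1, so m(1) = 1.
  α_2 = 2: Horner steps 11 → 2 → 1, so m(2) = 1.
  α_3 = 11: Horner steps 11 → 10 → 3, so m(11) = 3.
  α_4 = 9: Horner steps 11 → 1 → 6, so m(9) = 6.
  α_5 = 10: Horner steps 11 → 12 → 0, so m(10) = 0.
  α_6 = 5: Horner steps 11 → 9 → 3, so m(5) = 3.
Codeword c = [1, 1, 3, 6, 0, 3] ∈ F_13^6.


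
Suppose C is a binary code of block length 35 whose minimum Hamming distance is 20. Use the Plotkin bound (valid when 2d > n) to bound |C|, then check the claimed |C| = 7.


Plotkin bound M ≤ 8; given |C| = 7 ≤ bound (satisfied).

Check applicability: 2d = 40, n = 35.
2d − n = 5 > 0, so Plotkin applies.
Compute d/(2d−n) = 20/5 ≈ 4.0000.
⌊d/(2d−n)⌋ = 4.
Plotkin bound: M ≤ 2·4 = 8.
Given |C| = 7, check: satisfied.
This |C| is below the Plotkin bound.


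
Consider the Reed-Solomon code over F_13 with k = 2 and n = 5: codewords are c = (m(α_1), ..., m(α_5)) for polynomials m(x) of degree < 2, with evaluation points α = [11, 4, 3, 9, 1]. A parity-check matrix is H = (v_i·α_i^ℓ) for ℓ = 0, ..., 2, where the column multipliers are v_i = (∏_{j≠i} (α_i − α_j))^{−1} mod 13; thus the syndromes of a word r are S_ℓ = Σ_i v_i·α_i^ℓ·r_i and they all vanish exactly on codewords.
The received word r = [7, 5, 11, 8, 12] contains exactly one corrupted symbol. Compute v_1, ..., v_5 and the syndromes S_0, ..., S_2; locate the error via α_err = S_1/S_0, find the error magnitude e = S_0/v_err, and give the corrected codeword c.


S = (1, 4, 3), error at position 2, error magnitude e = 1, c = [7, 4, 11, 8, 12].

Step 1: column multipliers v_i = (∏_{j≠i}(α_i − α_j))^{−1} mod 13.
  i = 1 (α = 11): (11−4)(11−3)(11−9)(11−1) = 7·8·2·10 = 1120 ≡ 2, so v_1 = 2^{−1} = 7 (mod 13).
  i = 2 (α = 4): (4−11)(4−3)(4−9)(4−1) = (−7)·1·(−5)·3 = 105 ≡ 1, so v_2 = 1^{−1} = 1 (mod 13).
  i = 3 (α = 3): (3−11)(3−4)(3−9)(3−1) = (−8)·(−1)·(−6)·2 = −96 ≡ 8, so v_3 = 8^{−1} = 5 (mod 13).
  i = 4 (α = 9): (9−11)(9−4)(9−3)(9−1) = (−2)·5·6·8 = −480 ≡ 1, so v_4 = 1^{−1} = 1 (mod 13).
  i = 5 (α = 1): (1−11)(1−4)(1−3)(1−9) = (−10)·(−3)·(−2)·(−8) = 480 ≡ 12, so v_5 = 12^{−1} = 12 (mod 13).
  v = [7, 1, 5, 1, 12].
Step 2: syndromes of r = [7, 5, 11, 8, 12] (all sums mod 13).
  S_0 = Σ v_i r_i = 7·7 + 1·5 + 5·11 + 1·8 + 12·12 = 261 ≡ 1.
  S_1 = Σ v_i α_i r_i = 7·11·7 + 1·4·5 + 5·3·11 + 1·9·8 + 12·1·12 = 940 ≡ 4.
  α_i^2 mod 13 = [4, 3, 9, 3, 1].
  S_2 = Σ v_i α_i^2 r_i = 7·4·7 + 1·3·5 + 5·9·11 + 1·3·8 + 12·1·12 = 874 ≡ 3.
  S = (1, 4, 3) ≠ 0, so r is not a codeword (an error is present).
Step 3: locate the error. For a single error e at position i, S_ℓ = v_i·e·α_i^ℓ, so α_err = S_1/S_0.
  S_0^{−1} = 1^{−1} = 1 (mod 13), so α_err = 4·1 = 4 ≡ 4 = α_2. Error position i = 2.
  Consistency check: S_2/S_1 = 3·10 = 30 ≡ 4 = α_err ✓ (single-error assumption holds).
Step 4: error magnitude e = S_0/v_2 = S_0·∏_{j≠2}(α_2 − α_j) = 1·1 = 1 ≡ 1 (mod 13).
Step 5: correct position 2: c_2 = r_2 − e = 5 − 1 ≡ 4 (mod 13). Hence c = [7, 4, 11, 8, 12].
  Check: interpolating c through the α_i gives m(x) = 6 + 6·x (degree < 2) with m(α_i) = c_i for every i, so c is indeed a codeword.


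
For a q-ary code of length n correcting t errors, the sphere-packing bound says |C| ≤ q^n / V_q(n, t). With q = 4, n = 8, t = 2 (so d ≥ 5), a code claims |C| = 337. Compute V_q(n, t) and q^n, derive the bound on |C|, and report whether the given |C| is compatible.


V_q(n, t) = 277, q^n = 65536, Hamming bound = 236, |C| = 337 > bound (violated).

Step 1: Compute V_q(n, t) = Σ_{j=0}^2 C(n, j) (q−1)^j.
  j = 0: C(8,0)·(3)^0 = 1·1 = 1.
  j = 1: C(8,1)·(3)^1 = 8·3 = 24.
  j = 2: C(8,2)·(3)^2 = 28·9 = 252.
  V_q(n, t) = 1 + 24 + 252 = 277.
Step 2: q^n = 4^8 = 65536.
Step 3: Hamming bound ⌊q^n / V_q(n,t)⌋ = ⌊65536/277⌋ = 236.
Step 4: Compare |C| = 337 to 236: violated.
The claimed |C| lies above the Hamming bound, so no 4-ary code of length 8 with d ≥ 5 can have 337 codewords.


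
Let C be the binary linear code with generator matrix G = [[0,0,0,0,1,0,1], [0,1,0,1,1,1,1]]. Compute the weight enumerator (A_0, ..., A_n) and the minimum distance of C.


Weight distribution: A_0 = 1, A_2 = 1, A_3 = 1, A_5 = 1. Minimum distance d = 2.

Enumerate all 2^2 = 4 messages m ∈ F_2^2.
For each, compute codeword c = mG in F_2^7, then tally its weight.
  m = 00 → c = 0000000, weight = 0.
  m = 10 → c = 0000101, weight = 2.
  m = 01 → c = 0101111, weight = 5.
  m = 11 → c = 0101010, weight = 3.
Tally weights:
  weight 0: 1 codewords.
  weight 2: 1 codewords.
  weight 3: 1 codewords.
  weight 5: 1 codewords.
Minimum distance d = smallest w > 0 with A_w > 0 = 2.
Sanity: Σ A_w = 4 = 2^2 = 4 ✓.


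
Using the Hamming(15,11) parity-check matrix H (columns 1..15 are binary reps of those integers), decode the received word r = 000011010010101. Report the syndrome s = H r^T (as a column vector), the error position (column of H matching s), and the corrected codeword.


s = (0, 0, 1, 0)^T, error position = 2, corrected codeword c = 010011010010101

Compute s = H r^T mod 2 one row at a time:
  s_1 = 1 + 0 + 0 + 1 + 0 + 1 + 0 + 1 = 4 ≡ 0 (mod 2).
  s_2 = 0 + 1 + 1 + 0 + 0 + 1 + 0 + 1 = 4 ≡ 0 (mod 2).
  s_3 = 0 + 0 + 1 + 0 + 0 + 1 + 0 + 1 = 3 ≡ 1 (mod 2).
  s_4 = 0 + 0 + 1 + 0 + 0 + 1 + 1 + 1 = 4 ≡ 0 (mod 2).
s = (0, 0, 1, 0)^T — this equals column 2 of H (binary 0010), so error is at position 2.
Correct: flip bit 2 of r = 000011010010101 to get c = 010011010010101.


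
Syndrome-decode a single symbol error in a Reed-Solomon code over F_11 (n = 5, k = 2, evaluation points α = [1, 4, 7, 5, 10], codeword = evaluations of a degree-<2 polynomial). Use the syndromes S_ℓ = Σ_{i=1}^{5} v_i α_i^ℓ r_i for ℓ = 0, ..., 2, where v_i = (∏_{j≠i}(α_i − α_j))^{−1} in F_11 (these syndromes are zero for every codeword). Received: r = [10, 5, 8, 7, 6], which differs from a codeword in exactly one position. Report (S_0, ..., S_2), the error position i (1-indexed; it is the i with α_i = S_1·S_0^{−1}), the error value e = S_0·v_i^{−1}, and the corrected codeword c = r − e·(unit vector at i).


S = (4, 6, 9), error at position 3, error magnitude e = 8, c = [10, 5, 0, 7, 6].

Step 1: column multipliers v_i = (∏_{j≠i}(α_i − α_j))^{−1} mod 11.
  i = 1 (α = 1): (1−4)(1−7)(1−5)(1−10) = (−3)·(−6)·(−4)·(−9) = 648 ≡ 10, so v_1 = 10^{−1} = 10 (mod 11).
  i = 2 (α = 4): (4−1)(4−7)(4−5)(4−10) = 3·(−3)·(−1)·(−6) = −54 ≡ 1, so v_2 = 1^{−1} = 1 (mod 11).
  i = 3 (α = 7): (7−1)(7−4)(7−5)(7−10) = 6·3·2·(−3) = −108 ≡ 2, so v_3 = 2^{−1} = 6 (mod 11).
  i = 4 (α = 5): (5−1)(5−4)(5−7)(5−10) = 4·1·(−2)·(−5) = 40 ≡ 7, so v_4 = 7^{−1} = 8 (mod 11).
  i = 5 (α = 10): (10−1)(10−4)(10−7)(10−5) = 9·6·3·5 = 810 ≡ 7, so v_5 = 7^{−1} = 8 (mod 11).
  v = [10, 1, 6, 8, 8].
Step 2: syndromes of r = [10, 5, 8, 7, 6] (all sums mod 11).
  S_0 = Σ v_i r_i = 10·10 + 1·5 + 6·8 + 8·7 + 8·6 = 257 ≡ 4.
  S_1 = Σ v_i α_i r_i = 10·1·10 + 1·4·5 + 6·7·8 + 8·5·7 + 8·10·6 = 1216 ≡ 6.
  α_i^2 mod 11 = [1, 5, 5, 3, 1].
  S_2 = Σ v_i α_i^2 r_i = 10·1·10 + 1·5·5 + 6·5·8 + 8·3·7 + 8·1·6 = 581 ≡ 9.
  S = (4, 6, 9) ≠ 0, so r is not a codeword (an error is present).
Step 3: locate the error. For a single error e at position i, S_ℓ = v_i·e·α_i^ℓ, so α_err = S_1/S_0.
  S_0^{−1} = 4^{−1} = 3 (mod 11), so α_err = 6·3 = 18 ≡ 7 = α_3. Error position i = 3.
  Consistency check: S_2/S_1 = 9·2 = 18 ≡ 7 = α_err ✓ (single-error assumption holds).
Step 4: error magnitude e = S_0/v_3 = S_0·∏_{j≠3}(α_3 − α_j) = 4·2 = 8 ≡ 8 (mod 11).
Step 5: correct position 3: c_3 = r_3 − e = 8 − 8 ≡ 0 (mod 11). Hence c = [10, 5, 0, 7, 6].
  Check: interpolating c through the α_i gives m(x) = 8 + 2·x (degree < 2) with m(α_i) = c_i for every i, so c is indeed a codeword.


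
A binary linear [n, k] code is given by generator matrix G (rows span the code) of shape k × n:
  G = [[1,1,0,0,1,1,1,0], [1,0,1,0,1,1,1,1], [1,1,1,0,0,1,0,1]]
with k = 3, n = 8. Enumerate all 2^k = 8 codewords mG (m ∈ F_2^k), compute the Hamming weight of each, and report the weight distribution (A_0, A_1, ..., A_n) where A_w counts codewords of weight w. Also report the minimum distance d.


Weight distribution: A_0 = 1, A_2 = 1, A_3 = 2, A_4 = 1, A_5 = 2, A_6 = 1. Minimum distance d = 2.

Enumerate all 2^3 = 8 messages m ∈ F_2^3.
For each, compute codeword c = mG in F_2^8, then tally its weight.
  m = 000 → c = 00000000, weight = 0.
  m = 100 → c = 11001110, weight = 5.
  m = 010 → c = 10101111, weight = 6.
  m = 110 → c = 01100001, weight = 3.
  m = 001 → c = 11100101, weight = 5.
  m = 101 → c = 00101011, weight = 4.
  m = 011 → c = 01001010, weight = 3.
  m = 111 → c = 10000100, weight = 2.
Tally weights:
  weight 0: 1 codewords.
  weight 2: 1 codewords.
  weight 3: 2 codewords.
  weight 4: 1 codewords.
  weight 5: 2 codewords.
  weight 6: 1 codewords.
Minimum distance d = smallest w > 0 with A_w > 0 = 2.
Sanity: Σ A_w = 8 = 2^3 = 8 ✓.


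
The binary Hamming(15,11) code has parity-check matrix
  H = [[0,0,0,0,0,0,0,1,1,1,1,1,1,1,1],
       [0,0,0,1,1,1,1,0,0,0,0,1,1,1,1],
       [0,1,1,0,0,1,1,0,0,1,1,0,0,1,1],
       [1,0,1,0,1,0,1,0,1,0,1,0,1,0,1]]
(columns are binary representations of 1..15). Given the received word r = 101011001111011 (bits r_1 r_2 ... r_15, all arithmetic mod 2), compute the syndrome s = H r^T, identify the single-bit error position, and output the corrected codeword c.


s = (0, 1, 0, 0)^T, error position = 4, corrected codeword c = 101111001111011

Compute s = H r^T mod 2 one row at a time:
  s_1 = 0 + 1 + 1 + 1 + 1 + 0 + 1 + 1 = 6 ≡ 0 (mod 2).
  s_2 = 0 + 1 + 1 + 0 + 1 + 0 + 1 + 1 = 5 ≡ 1 (mod 2).
  s_3 = 0 + 1 + 1 + 0 + 1 + 1 + 1 + 1 = 6 ≡ 0 (mod 2).
  s_4 = 1 + 1 + 1 + 0 + 1 + 1 + 0 + 1 = 6 ≡ 0 (mod 2).
s = (0, 1, 0, 0)^T — this equals column 4 of H (binary 0100), so error is at position 4.
Correct: flip bit 4 of r = 101011001111011 to get c = 101111001111011.


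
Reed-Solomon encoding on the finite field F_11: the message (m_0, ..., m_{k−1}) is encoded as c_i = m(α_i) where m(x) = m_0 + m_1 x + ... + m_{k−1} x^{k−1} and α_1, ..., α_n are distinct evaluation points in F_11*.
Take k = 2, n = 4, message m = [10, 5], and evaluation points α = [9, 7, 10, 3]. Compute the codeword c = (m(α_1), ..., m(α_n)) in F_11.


c = [0, 1, 5, 3]

Message polynomial: m(x) = 10 + 5·x (mod 11).
For each evaluation point α_i, compute m(α_i) mod 11:
  α_1 = 9: Horner steps 5 → 0, so m(9) = 0.
  α_2 = 7: Horner steps 5 → 1, so m(7) = 1.
  α_3 = 10: Horner steps 5 → 5, so m(10) = 5.
  α_4 = 3: Horner steps 5 → 3, so m(3) = 3.
Codeword c = [0, 1, 5, 3] ∈ F_11^4.


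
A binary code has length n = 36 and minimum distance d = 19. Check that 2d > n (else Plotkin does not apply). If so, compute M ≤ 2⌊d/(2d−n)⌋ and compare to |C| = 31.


Plotkin bound M ≤ 18; given |C| = 31 > bound (violated).

Check applicability: 2d = 38, n = 36.
2d − n = 2 > 0, so Plotkin applies.
Compute d/(2d−n) = 19/2 ≈ 9.5000.
⌊d/(2d−n)⌋ = 9.
Plotkin bound: M ≤ 2·9 = 18.
Given |C| = 31, check: VIOLATED.
This |C| is above the Plotkin bound, so no binary code with n = 36, d = 19 and 31 codewords exists.


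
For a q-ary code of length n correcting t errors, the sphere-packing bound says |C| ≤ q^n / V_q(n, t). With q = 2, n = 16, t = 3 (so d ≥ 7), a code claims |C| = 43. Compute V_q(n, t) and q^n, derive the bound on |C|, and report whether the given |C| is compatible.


V_q(n, t) = 697, q^n = 65536, Hamming bound = 94, |C| = 43 ≤ bound (satisfied).

Step 1: Compute V_q(n, t) = Σ_{j=0}^3 C(n, j) (q−1)^j.
  j = 0: C(16,0)·(1)^0 = 1·1 = 1.
  j = 1: C(16,1)·(1)^1 = 16·1 = 16.
  j = 2: C(16,2)·(1)^2 = 120·1 = 120.
  j = 3: C(16,3)·(1)^3 = 560·1 = 560.
  V_q(n, t) = 1 + 16 + 120 + 560 = 697.
Step 2: q^n = 2^16 = 65536.
Step 3: Hamming bound ⌊q^n / V_q(n,t)⌋ = ⌊65536/697⌋ = 94.
Step 4: Compare |C| = 43 to 94: satisfied.
The claimed |C| lies below the Hamming bound.


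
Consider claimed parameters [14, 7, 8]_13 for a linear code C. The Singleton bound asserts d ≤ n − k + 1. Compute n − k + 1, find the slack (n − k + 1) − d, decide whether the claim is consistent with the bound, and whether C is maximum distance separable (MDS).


Singleton RHS = n − k + 1 = 8, slack = 0, bound satisfied, MDS.

Singleton bound: d ≤ n − k + 1.
Here n = 14, k = 7, so n − k + 1 = 8.
Given d = 8, check d ≤ 8: YES.
Slack = (n − k + 1) − d = 0.
The code is MDS (slack = 0).
Description: the claimed parameters are [14, 7, 8]_13; such a code would be MDS (meets Singleton bound).


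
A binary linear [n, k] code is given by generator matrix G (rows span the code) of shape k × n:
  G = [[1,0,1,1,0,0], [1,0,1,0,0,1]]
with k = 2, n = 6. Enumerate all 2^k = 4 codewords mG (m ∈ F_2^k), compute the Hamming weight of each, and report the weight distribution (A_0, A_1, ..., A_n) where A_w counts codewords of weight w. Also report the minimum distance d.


Weight distribution: A_0 = 1, A_2 = 1, A_3 = 2. Minimum distance d = 2.

Enumerate all 2^2 = 4 messages m ∈ F_2^2.
For each, compute codeword c = mG in F_2^6, then tally its weight.
  m = 00 → c = 000000, weight = 0.
  m = 10 → c = 101100, weight = 3.
  m = 01 → c = 101001, weight = 3.
  m = 11 → c = 000101, weight = 2.
Tally weights:
  weight 0: 1 codewords.
  weight 2: 1 codewords.
  weight 3: 2 codewords.
Minimum distance d = smallest w > 0 with A_w > 0 = 2.
Sanity: Σ A_w = 4 = 2^2 = 4 ✓.


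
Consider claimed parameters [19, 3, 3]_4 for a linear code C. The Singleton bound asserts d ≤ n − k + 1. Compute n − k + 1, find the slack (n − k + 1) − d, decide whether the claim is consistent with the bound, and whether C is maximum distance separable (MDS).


Singleton RHS = n − k + 1 = 17, slack = 14, bound satisfied, not MDS.

Singleton bound: d ≤ n − k + 1.
Here n = 19, k = 3, so n − k + 1 = 17.
Given d = 3, check d ≤ 17: YES.
Slack = (n − k + 1) − d = 14.
The code is NOT MDS (slack = 14 > 0).
Description: the claimed parameters are [19, 3, 3]_4; such a code would be non-MDS.


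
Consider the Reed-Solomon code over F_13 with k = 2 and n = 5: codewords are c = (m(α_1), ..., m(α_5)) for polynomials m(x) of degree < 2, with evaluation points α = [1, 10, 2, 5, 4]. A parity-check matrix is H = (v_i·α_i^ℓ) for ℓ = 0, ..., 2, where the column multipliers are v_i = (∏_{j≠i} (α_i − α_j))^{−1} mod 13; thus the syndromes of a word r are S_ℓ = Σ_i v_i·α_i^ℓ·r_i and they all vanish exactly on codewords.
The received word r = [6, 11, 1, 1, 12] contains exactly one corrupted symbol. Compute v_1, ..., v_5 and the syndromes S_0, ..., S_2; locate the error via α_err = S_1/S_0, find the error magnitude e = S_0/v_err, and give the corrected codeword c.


S = (8, 3, 6), error at position 3, error magnitude e = 6, c = [6, 11, 8, 1, 12].

Step 1: column multipliers v_i = (∏_{j≠i}(α_i − α_j))^{−1} mod 13.
  i = 1 (α = 1): (1−10)(1−2)(1−5)(1−4) = (−9)·(−1)·(−4)·(−3) = 108 ≡ 4, so v_1 = 4^{−1} = 10 (mod 13).
  i = 2 (α = 10): (10−1)(10−2)(10−5)(10−4) = 9·8·5·6 = 2160 ≡ 2, so v_2 = 2^{−1} = 7 (mod 13).
  i = 3 (α = 2): (2−1)(2−10)(2−5)(2−4) = 1·(−8)·(−3)·(−2) = −48 ≡ 4, so v_3 = 4^{−1} = 10 (mod 13).
  i = 4 (α = 5): (5−1)(5−10)(5−2)(5−4) = 4·(−5)·3·1 = −60 ≡ 5, so v_4 = 5^{−1} = 8 (mod 13).
  i = 5 (α = 4): (4−1)(4−10)(4−2)(4−5) = 3·(−6)·2·(−1) = 36 ≡ 10, so v_5 = 10^{−1} = 4 (mod 13).
  v = [10, 7, 10, 8, 4].
Step 2: syndromes of r = [6, 11, 1, 1, 12] (all sums mod 13).
  S_0 = Σ v_i r_i = 10·6 + 7·11 + 10·1 + 8·1 + 4·12 = 203 ≡ 8.
  S_1 = Σ v_i α_i r_i = 10·1·6 + 7·10·11 + 10·2·1 + 8·5·1 + 4·4·12 = 1082 ≡ 3.
  α_i^2 mod 13 = [1, 9, 4, 12, 3].
  S_2 = Σ v_i α_i^2 r_i = 10·1·6 + 7·9·11 + 10·4·1 + 8·12·1 + 4·3·12 = 1033 ≡ 6.
  S = (8, 3, 6) ≠ 0, so r is not a codeword (an error is present).
Step 3: locate the error. For a single error e at position i, S_ℓ = v_i·e·α_i^ℓ, so α_err = S_1/S_0.
  S_0^{−1} = 8^{−1} = 5 (mod 13), so α_err = 3·5 = 15 ≡ 2 = α_3. Error position i = 3.
  Consistency check: S_2/S_1 = 6·9 = 54 ≡ 2 = α_err ✓ (single-error assumption holds).
Step 4: error magnitude e = S_0/v_3 = S_0·∏_{j≠3}(α_3 − α_j) = 8·4 = 32 ≡ 6 (mod 13).
Step 5: correct position 3: c_3 = r_3 − e = 1 − 6 ≡ 8 (mod 13). Hence c = [6, 11, 8, 1, 12].
  Check: interpolating c through the α_i gives m(x) = 4 + 2·x (degree < 2) with m(α_i) = c_i for every i, so c is indeed a codeword.


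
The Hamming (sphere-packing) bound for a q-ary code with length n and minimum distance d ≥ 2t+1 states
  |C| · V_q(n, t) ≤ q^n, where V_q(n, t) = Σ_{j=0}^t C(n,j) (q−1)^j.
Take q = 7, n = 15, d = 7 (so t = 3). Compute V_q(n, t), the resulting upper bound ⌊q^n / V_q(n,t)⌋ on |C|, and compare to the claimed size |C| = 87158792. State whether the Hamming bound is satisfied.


V_q(n, t) = 102151, q^n = 4747561509943, Hamming bound = 46475918, |C| = 87158792 > bound (violated).

Step 1: Compute V_q(n, t) = Σ_{j=0}^3 C(n, j) (q−1)^j.
  j = 0: C(15,0)·(6)^0 = 1·1 = 1.
  j = 1: C(15,1)·(6)^1 = 15·6 = 90.
  j = 2: C(15,2)·(6)^2 = 105·36 = 3780.
  j = 3: C(15,3)·(6)^3 = 455·216 = 98280.
  V_q(n, t) = 1 + 90 + 3780 + 98280 = 102151.
Step 2: q^n = 7^15 = 4747561509943.
Step 3: Hamming bound ⌊q^n / V_q(n,t)⌋ = ⌊4747561509943/102151⌋ = 46475918.
Step 4: Compare |C| = 87158792 to 46475918: violated.
The claimed |C| lies above the Hamming bound, so no 7-ary code of length 15 with d ≥ 7 can have 87158792 codewords.


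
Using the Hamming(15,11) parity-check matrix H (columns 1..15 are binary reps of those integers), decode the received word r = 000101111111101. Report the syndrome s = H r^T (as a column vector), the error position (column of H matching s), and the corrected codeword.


s = (1, 0, 1, 1)^T, error position = 11, corrected codeword c = 000101111101101

Compute s = H r^T mod 2 one row at a time:
  s_1 = 1 + 1 + 1 + 1 + 1 + 1 + 0 + 1 = 7 ≡ 1 (mod 2).
  s_2 = 1 + 0 + 1 + 1 + 1 + 1 + 0 + 1 = 6 ≡ 0 (mod 2).
  s_3 = 0 + 0 + 1 + 1 + 1 + 1 + 0 + 1 = 5 ≡ 1 (mod 2).
  s_4 = 0 + 0 + 0 + 1 + 1 + 1 + 1 + 1 = 5 ≡ 1 (mod 2).
s = (1, 0, 1, 1)^T — this equals column 11 of H (binary 1011), so error is at position 11.
Correct: flip bit 11 of r = 000101111111101 to get c = 000101111101101.


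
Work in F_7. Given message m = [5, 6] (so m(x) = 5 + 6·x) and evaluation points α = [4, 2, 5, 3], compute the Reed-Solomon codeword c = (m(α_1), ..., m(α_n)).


c = [1, 3, 0, 2]

Message polynomial: m(x) = 5 + 6·x (mod 7).
For each evaluation point α_i, compute m(α_i) mod 7:
  α_1 = 4: Horner steps 6 → 1, so m(4) = 1.
  α_2 = 2: Horner steps 6 → 3, so m(2) = 3.
  α_3 = 5: Horner steps 6 → 0, so m(5) = 0.
  α_4 = 3: Horner steps 6 → 2, so m(3) = 2.
Codeword c = [1, 3, 0, 2] ∈ F_7^4.


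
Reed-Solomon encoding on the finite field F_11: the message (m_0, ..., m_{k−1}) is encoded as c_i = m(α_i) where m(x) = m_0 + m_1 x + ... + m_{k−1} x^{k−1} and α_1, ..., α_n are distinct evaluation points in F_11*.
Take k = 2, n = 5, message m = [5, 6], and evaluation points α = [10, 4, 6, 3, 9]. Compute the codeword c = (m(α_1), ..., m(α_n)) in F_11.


c = [10, 7, 8, 1, 4]

Message polynomial: m(x) = 5 + 6·x (mod 11).
For each evaluation point α_i, compute m(α_i) mod 11:
  α_1 = 10: Horner steps 6 → 10, so m(10) = 10.
  α_2 = 4: Horner steps 6 → 7, so m(4) = 7.
  α_3 = 6: Horner steps 6 → 8, so m(6) = 8.
  α_4 = 3: Horner steps 6 → 1, so m(3) = 1.
  α_5 = 9: Horner steps 6 → 4, so m(9) = 4.
Codeword c = [10, 7, 8, 1, 4] ∈ F_11^5.


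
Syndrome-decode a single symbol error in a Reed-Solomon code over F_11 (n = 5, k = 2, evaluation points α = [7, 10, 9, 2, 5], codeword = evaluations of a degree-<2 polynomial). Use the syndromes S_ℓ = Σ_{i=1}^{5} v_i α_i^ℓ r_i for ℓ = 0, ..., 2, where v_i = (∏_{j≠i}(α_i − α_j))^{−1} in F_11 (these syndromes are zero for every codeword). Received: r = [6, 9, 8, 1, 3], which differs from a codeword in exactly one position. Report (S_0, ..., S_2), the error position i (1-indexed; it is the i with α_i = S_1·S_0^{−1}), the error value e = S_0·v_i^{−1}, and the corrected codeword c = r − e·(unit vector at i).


S = (10, 6, 8), error at position 5, error magnitude e = 10, c = [6, 9, 8, 1, 4].

Step 1: column multipliers v_i = (∏_{j≠i}(α_i − α_j))^{−1} mod 11.
  i = 1 (α = 7): (7−10)(7−9)(7−2)(7−5) = (−3)·(−2)·5·2 = 60 ≡ 5, so v_1 = 5^{−1} = 9 (mod 11).
  i = 2 (α = 10): (10−7)(10−9)(10−2)(10−5) = 3·1·8·5 = 120 ≡ 10, so v_2 = 10^{−1} = 10 (mod 11).
  i = 3 (α = 9): (9−7)(9−10)(9−2)(9−5) = 2·(−1)·7·4 = −56 ≡ 10, so v_3 = 10^{−1} = 10 (mod 11).
  i = 4 (α = 2): (2−7)(2−10)(2−9)(2−5) = (−5)·(−8)·(−7)·(−3) = 840 ≡ 4, so v_4 = 4^{−1} = 3 (mod 11).
  i = 5 (α = 5): (5−7)(5−10)(5−9)(5−2) = (−2)·(−5)·(−4)·3 = −120 ≡ 1, so v_5 = 1^{−1} = 1 (mod 11).
  v = [9, 10, 10, 3, 1].
Step 2: syndromes of r = [6, 9, 8, 1, 3] (all sums mod 11).
  S_0 = Σ v_i r_i = 9·6 + 10·9 + 10·8 + 3·1 + 1·3 = 230 ≡ 10.
  S_1 = Σ v_i α_i r_i = 9·7·6 + 10·10·9 + 10·9·8 + 3·2·1 + 1·5·3 = 2019 ≡ 6.
  α_i^2 mod 11 = [5, 1, 4, 4, 3].
  S_2 = Σ v_i α_i^2 r_i = 9·5·6 + 10·1·9 + 10·4·8 + 3·4·1 + 1·3·3 = 701 ≡ 8.
  S = (10, 6, 8) ≠ 0, so r is not a codeword (an error is present).
Step 3: locate the error. For a single error e at position i, S_ℓ = v_i·e·α_i^ℓ, so α_err = S_1/S_0.
  S_0^{−1} = 10^{−1} = 10 (mod 11), so α_err = 6·10 = 60 ≡ 5 = α_5. Error position i = 5.
  Consistency check: S_2/S_1 = 8·2 = 16 ≡ 5 = α_err ✓ (single-error assumption holds).
Step 4: error magnitude e = S_0/v_5 = S_0·∏_{j≠5}(α_5 − α_j) = 10·1 = 10 ≡ 10 (mod 11).
Step 5: correct position 5: c_5 = r_5 − e = 3 − 10 ≡ 4 (mod 11). Hence c = [6, 9, 8, 1, 4].
  Check: interpolating c through the α_i gives m(x) = 10 + 1·x (degree < 2) with m(α_i) = c_i for every i, so c is indeed a codeword.


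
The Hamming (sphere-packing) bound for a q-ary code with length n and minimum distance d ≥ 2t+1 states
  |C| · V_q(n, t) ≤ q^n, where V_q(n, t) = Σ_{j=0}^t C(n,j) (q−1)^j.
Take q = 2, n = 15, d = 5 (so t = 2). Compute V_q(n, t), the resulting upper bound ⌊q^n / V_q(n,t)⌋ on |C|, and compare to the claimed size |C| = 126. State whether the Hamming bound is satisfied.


V_q(n, t) = 121, q^n = 32768, Hamming bound = 270, |C| = 126 ≤ bound (satisfied).

Step 1: Compute V_q(n, t) = Σ_{j=0}^2 C(n, j) (q−1)^j.
  j = 0: C(15,0)·(1)^0 = 1·1 = 1.
  j = 1: C(15,1)·(1)^1 = 15·1 = 15.
  j = 2: C(15,2)·(1)^2 = 105·1 = 105.
  V_q(n, t) = 1 + 15 + 105 = 121.
Step 2: q^n = 2^15 = 32768.
Step 3: Hamming bound ⌊q^n / V_q(n,t)⌋ = ⌊32768/121⌋ = 270.
Step 4: Compare |C| = 126 to 270: satisfied.
The claimed |C| lies below the Hamming bound.


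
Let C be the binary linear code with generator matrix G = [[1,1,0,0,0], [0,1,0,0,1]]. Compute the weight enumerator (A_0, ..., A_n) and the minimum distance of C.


Weight distribution: A_0 = 1, A_2 = 3. Minimum distance d = 2.

Enumerate all 2^2 = 4 messages m ∈ F_2^2.
For each, compute codeword c = mG in F_2^5, then tally its weight.
  m = 00 → c = 00000, weight = 0.
  m = 10 → c = 11000, weight = 2.
  m = 01 → c = 01001, weight = 2.
  m = 11 → c = 10001, weight = 2.
Tally weights:
  weight 0: 1 codewords.
  weight 2: 3 codewords.
Minimum distance d = smallest w > 0 with A_w > 0 = 2.
Sanity: Σ A_w = 4 = 2^2 = 4 ✓.


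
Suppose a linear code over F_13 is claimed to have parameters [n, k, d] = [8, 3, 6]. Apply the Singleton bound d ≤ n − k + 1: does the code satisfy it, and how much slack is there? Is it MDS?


Singleton RHS = n − k + 1 = 6, slack = 0, bound satisfied, MDS.

Singleton bound: d ≤ n − k + 1.
Here n = 8, k = 3, so n − k + 1 = 6.
Given d = 6, check d ≤ 6: YES.
Slack = (n − k + 1) − d = 0.
The code is MDS (slack = 0).
Description: the claimed parameters are [8, 3, 6]_13; such a code would be MDS (meets Singleton bound).


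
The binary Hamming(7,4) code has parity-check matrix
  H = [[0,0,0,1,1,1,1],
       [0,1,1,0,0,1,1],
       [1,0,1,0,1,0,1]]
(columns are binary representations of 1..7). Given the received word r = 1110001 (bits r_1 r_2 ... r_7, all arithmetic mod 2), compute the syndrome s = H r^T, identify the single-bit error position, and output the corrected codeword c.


s = (1, 1, 1)^T, error position = 7, corrected codeword c = 1110000

Compute s = H r^T mod 2 one row at a time:
  s_1 = 0 + 0 + 0 + 1 = 1 ≡ 1 (mod 2).
  s_2 = 1 + 1 + 0 + 1 = 3 ≡ 1 (mod 2).
  s_3 = 1 + 1 + 0 + 1 = 3 ≡ 1 (mod 2).
s = (1, 1, 1)^T — this equals column 7 of H (binary 111), so error is at position 7.
Correct: flip bit 7 of r = 1110001 to get c = 1110000.


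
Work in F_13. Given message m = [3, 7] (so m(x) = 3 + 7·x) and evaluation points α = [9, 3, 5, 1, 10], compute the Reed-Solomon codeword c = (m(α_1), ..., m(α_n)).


c = [1, 11, 12, 10, 8]

Message polynomial: m(x) = 3 + 7·x (mod 13).
For each evaluation point α_i, compute m(α_i) mod 13:
  α_1 = 9: Horner steps 7 → 1, so m(9) = 1.
  α_2 = 3: Horner steps 7 → 11, so m(3) = 11.
  α_3 = 5: Horner steps 7 → 12, so m(5) = 12.
  α_4 = 1: Horner steps 7 → 10, so m(1) = 10.
  α_5 = 10: Horner steps 7 → 8, so m(10) = 8.
Codeword c = [1, 11, 12, 10, 8] ∈ F_13^5.


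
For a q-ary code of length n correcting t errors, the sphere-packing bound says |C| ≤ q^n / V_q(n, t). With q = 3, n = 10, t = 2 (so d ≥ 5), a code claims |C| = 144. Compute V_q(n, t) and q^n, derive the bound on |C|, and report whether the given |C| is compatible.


V_q(n, t) = 201, q^n = 59049, Hamming bound = 293, |C| = 144 ≤ bound (satisfied).

Step 1: Compute V_q(n, t) = Σ_{j=0}^2 C(n, j) (q−1)^j.
  j = 0: C(10,0)·(2)^0 = 1·1 = 1.
  j = 1: C(10,1)·(2)^1 = 10·2 = 20.
  j = 2: C(10,2)·(2)^2 = 45·4 = 180.
  V_q(n, t) = 1 + 20 + 180 = 201.
Step 2: q^n = 3^10 = 59049.
Step 3: Hamming bound ⌊q^n / V_q(n,t)⌋ = ⌊59049/201⌋ = 293.
Step 4: Compare |C| = 144 to 293: satisfied.
The claimed |C| lies below the Hamming bound.


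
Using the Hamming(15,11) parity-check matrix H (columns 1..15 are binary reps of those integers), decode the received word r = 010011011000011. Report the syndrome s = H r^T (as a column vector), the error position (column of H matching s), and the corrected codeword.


s = (0, 0, 0, 1)^T, error position = 1, corrected codeword c = 110011011000011

Compute s = H r^T mod 2 one row at a time:
  s_1 = 1 + 1 + 0 + 0 + 0 + 0 + 1 + 1 = 4 ≡ 0 (mod 2).
  s_2 = 0 + 1 + 1 + 0 + 0 + 0 + 1 + 1 = 4 ≡ 0 (mod 2).
  s_3 = 1 + 0 + 1 + 0 + 0 + 0 + 1 + 1 = 4 ≡ 0 (mod 2).
  s_4 = 0 + 0 + 1 + 0 + 1 + 0 + 0 + 1 = 3 ≡ 1 (mod 2).
s = (0, 0, 0, 1)^T — this equals column 1 of H (binary 0001), so error is at position 1.
Correct: flip bit 1 of r = 010011011000011 to get c = 110011011000011.


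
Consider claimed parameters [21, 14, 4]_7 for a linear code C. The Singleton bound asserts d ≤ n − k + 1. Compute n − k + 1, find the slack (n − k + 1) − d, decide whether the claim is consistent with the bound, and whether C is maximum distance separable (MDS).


Singleton RHS = n − k + 1 = 8, slack = 4, bound satisfied, not MDS.

Singleton bound: d ≤ n − k + 1.
Here n = 21, k = 14, so n − k + 1 = 8.
Given d = 4, check d ≤ 8: YES.
Slack = (n − k + 1) − d = 4.
The code is NOT MDS (slack = 4 > 0).
Description: the claimed parameters are [21, 14, 4]_7; such a code would be non-MDS.


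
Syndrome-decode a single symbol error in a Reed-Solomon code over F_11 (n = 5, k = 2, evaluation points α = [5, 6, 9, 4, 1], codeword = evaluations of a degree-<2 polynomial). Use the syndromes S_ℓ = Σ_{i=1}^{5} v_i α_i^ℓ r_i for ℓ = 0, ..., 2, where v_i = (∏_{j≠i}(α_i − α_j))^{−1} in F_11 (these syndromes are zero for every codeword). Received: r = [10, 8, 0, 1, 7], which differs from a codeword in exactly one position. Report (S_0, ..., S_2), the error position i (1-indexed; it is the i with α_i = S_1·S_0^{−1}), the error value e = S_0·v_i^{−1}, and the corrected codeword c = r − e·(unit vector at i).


S = (6, 10, 2), error at position 3, error magnitude e = 9, c = [10, 8, 2, 1, 7].

Step 1: column multipliers v_i = (∏_{j≠i}(α_i − α_j))^{−1} mod 11.
  i = 1 (α = 5): (5−6)(5−9)(5−4)(5−1) = (−1)·(−4)·1·4 = 16 ≡ 5, so v_1 = 5^{−1} = 9 (mod 11).
  i = 2 (α = 6): (6−5)(6−9)(6−4)(6−1) = 1·(−3)·2·5 = −30 ≡ 3, so v_2 = 3^{−1} = 4 (mod 11).
  i = 3 (α = 9): (9−5)(9−6)(9−4)(9−1) = 4·3·5·8 = 480 ≡ 7, so v_3 = 7^{−1} = 8 (mod 11).
  i = 4 (α = 4): (4−5)(4−6)(4−9)(4−1) = (−1)·(−2)·(−5)·3 = −30 ≡ 3, so v_4 = 3^{−1} = 4 (mod 11).
  i = 5 (α = 1): (1−5)(1−6)(1−9)(1−4) = (−4)·(−5)·(−8)·(−3) = 480 ≡ 7, so v_5 = 7^{−1} = 8 (mod 11).
  v = [9, 4, 8, 4, 8].
Step 2: syndromes of r = [10, 8, 0, 1, 7] (all sums mod 11).
  S_0 = Σ v_i r_i = 9·10 + 4·8 + 8·0 + 4·1 + 8·7 = 182 ≡ 6.
  S_1 = Σ v_i α_i r_i = 9·5·10 + 4·6·8 + 8·9·0 + 4·4·1 + 8·1·7 = 714 ≡ 10.
  α_i^2 mod 11 = [3, 3, 4, 5, 1].
  S_2 = Σ v_i α_i^2 r_i = 9·3·10 + 4·3·8 + 8·4·0 + 4·5·1 + 8·1·7 = 442 ≡ 2.
  S = (6, 10, 2) ≠ 0, so r is not a codeword (an error is present).
Step 3: locate the error. For a single error e at position i, S_ℓ = v_i·e·α_i^ℓ, so α_err = S_1/S_0.
  S_0^{−1} = 6^{−1} = 2 (mod 11), so α_err = 10·2 = 20 ≡ 9 = α_3. Error position i = 3.
  Consistency check: S_2/S_1 = 2·10 = 20 ≡ 9 = α_err ✓ (single-error assumption holds).
Step 4: error magnitude e = S_0/v_3 = S_0·∏_{j≠3}(α_3 − α_j) = 6·7 = 42 ≡ 9 (mod 11).
Step 5: correct position 3: c_3 = r_3 − e = 0 − 9 ≡ 2 (mod 11). Hence c = [10, 8, 2, 1, 7].
  Check: interpolating c through the α_i gives m(x) = 9 + 9·x (degree < 2) with m(α_i) = c_i for every i, so c is indeed a codeword.


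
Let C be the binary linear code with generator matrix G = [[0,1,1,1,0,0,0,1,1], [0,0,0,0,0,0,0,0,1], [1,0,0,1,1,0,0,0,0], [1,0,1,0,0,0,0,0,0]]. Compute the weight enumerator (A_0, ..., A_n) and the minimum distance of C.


Weight distribution: A_0 = 1, A_1 = 1, A_2 = 1, A_3 = 4, A_4 = 5, A_5 = 3, A_6 = 1. Minimum distance d = 1.

Enumerate all 2^4 = 16 messages m ∈ F_2^4.
For each, compute codeword c = mG in F_2^9, then tally its weight.
  m = 0000 → c = 000000000, weight = 0.
  m = 1000 → c = 011100011, weight = 5.
  m = 0100 → c = 000000001, weight = 1.
  m = 1100 → c = 011100010, weight = 4.
  m = 0010 → c = 100110000, weight = 3.
  m = 1010 → c = 111010011, weight = 6.
  m = 0110 → c = 100110001, weight = 4.
  m = 1110 → c = 111010010, weight = 5.
  m = 0001 → c = 101000000, weight = 2.
  m = 1001 → c = 110100011, weight = 5.
  m = 0101 → c = 101000001, weight = 3.
  m = 1101 → c = 110100010, weight = 4.
  m = 0011 → c = 001110000, weight = 3.
  m = 1011 → c = 010010011, weight = 4.
  m = 0111 → c = 001110001, weight = 4.
  m = 1111 → c = 010010010, weight = 3.
Tally weights:
  weight 0: 1 codewords.
  weight 1: 1 codewords.
  weight 2: 1 codewords.
  weight 3: 4 codewords.
  weight 4: 5 codewords.
  weight 5: 3 codewords.
  weight 6: 1 codewords.
Minimum distance d = smallest w > 0 with A_w > 0 = 1.
Sanity: Σ A_w = 16 = 2^4 = 16 ✓.


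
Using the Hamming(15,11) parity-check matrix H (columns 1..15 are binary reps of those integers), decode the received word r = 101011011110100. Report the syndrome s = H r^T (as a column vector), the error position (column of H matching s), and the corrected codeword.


s = (1, 1, 0, 0)^T, error position = 12, corrected codeword c = 101011011111100

Compute s = H r^T mod 2 one row at a time:
  s_1 = 1 + 1 + 1 + 1 + 0 + 1 + 0 + 0 = 5 ≡ 1 (mod 2).
  s_2 = 0 + 1 + 1 + 0 + 0 + 1 + 0 + 0 = 3 ≡ 1 (mod 2).
  s_3 = 0 + 1 + 1 + 0 + 1 + 1 + 0 + 0 = 4 ≡ 0 (mod 2).
  s_4 = 1 + 1 + 1 + 0 + 1 + 1 + 1 + 0 = 6 ≡ 0 (mod 2).
s = (1, 1, 0, 0)^T — this equals column 12 of H (binary 1100), so error is at position 12.
Correct: flip bit 12 of r = 101011011110100 to get c = 101011011111100.


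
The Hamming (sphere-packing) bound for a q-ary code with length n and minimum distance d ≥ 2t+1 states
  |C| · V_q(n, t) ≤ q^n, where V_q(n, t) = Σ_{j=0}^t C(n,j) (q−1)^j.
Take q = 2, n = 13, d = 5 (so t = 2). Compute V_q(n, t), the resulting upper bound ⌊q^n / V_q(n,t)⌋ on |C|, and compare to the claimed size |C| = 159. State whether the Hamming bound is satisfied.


V_q(n, t) = 92, q^n = 8192, Hamming bound = 89, |C| = 159 > bound (violated).

Step 1: Compute V_q(n, t) = Σ_{j=0}^2 C(n, j) (q−1)^j.
  j = 0: C(13,0)·(1)^0 = 1·1 = 1.
  j = 1: C(13,1)·(1)^1 = 13·1 = 13.
  j = 2: C(13,2)·(1)^2 = 78·1 = 78.
  V_q(n, t) = 1 + 13 + 78 = 92.
Step 2: q^n = 2^13 = 8192.
Step 3: Hamming bound ⌊q^n / V_q(n,t)⌋ = ⌊8192/92⌋ = 89.
Step 4: Compare |C| = 159 to 89: violated.
The claimed |C| lies above the Hamming bound, so no 2-ary code of length 13 with d ≥ 5 can have 159 codewords.


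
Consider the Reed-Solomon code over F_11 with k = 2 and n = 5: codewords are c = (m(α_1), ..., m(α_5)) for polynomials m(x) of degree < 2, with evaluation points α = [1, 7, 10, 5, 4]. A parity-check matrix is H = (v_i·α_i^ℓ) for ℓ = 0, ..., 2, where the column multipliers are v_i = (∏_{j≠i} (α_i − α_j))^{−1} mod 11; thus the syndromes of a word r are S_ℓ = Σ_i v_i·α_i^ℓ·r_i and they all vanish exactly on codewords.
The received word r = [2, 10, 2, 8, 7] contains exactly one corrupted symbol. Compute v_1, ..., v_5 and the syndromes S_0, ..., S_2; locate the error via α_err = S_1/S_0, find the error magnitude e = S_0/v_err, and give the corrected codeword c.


S = (2, 2, 2), error at position 1, error magnitude e = 9, c = [4, 10, 2, 8, 7].

Step 1: column multipliers v_i = (∏_{j≠i}(α_i − α_j))^{−1} mod 11.
  i = 1 (α = 1): (1−7)(1−10)(1−5)(1−4) = (−6)·(−9)·(−4)·(−3) = 648 ≡ 10, so v_1 = 10^{−1} = 10 (mod 11).
  i = 2 (α = 7): (7−1)(7−10)(7−5)(7−4) = 6·(−3)·2·3 = −108 ≡ 2, so v_2 = 2^{−1} = 6 (mod 11).
  i = 3 (α = 10): (10−1)(10−7)(10−5)(10−4) = 9·3·5·6 = 810 ≡ 7, so v_3 = 7^{−1} = 8 (mod 11).
  i = 4 (α = 5): (5−1)(5−7)(5−10)(5−4) = 4·(−2)·(−5)·1 = 40 ≡ 7, so v_4 = 7^{−1} = 8 (mod 11).
  i = 5 (α = 4): (4−1)(4−7)(4−10)(4−5) = 3·(−3)·(−6)·(−1) = −54 ≡ 1, so v_5 = 1^{−1} = 1 (mod 11).
  v = [10, 6, 8, 8, 1].
Step 2: syndromes of r = [2, 10, 2, 8, 7] (all sums mod 11).
  S_0 = Σ v_i r_i = 10·2 + 6·10 + 8·2 + 8·8 + 1·7 = 167 ≡ 2.
  S_1 = Σ v_i α_i r_i = 10·1·2 + 6·7·10 + 8·10·2 + 8·5·8 + 1·4·7 = 948 ≡ 2.
  α_i^2 mod 11 = [1, 5, 1, 3, 5].
  S_2 = Σ v_i α_i^2 r_i = 10·1·2 + 6·5·10 + 8·1·2 + 8·3·8 + 1·5·7 = 563 ≡ 2.
  S = (2, 2, 2) ≠ 0, so r is not a codeword (an error is present).
Step 3: locate the error. For a single error e at position i, S_ℓ = v_i·e·α_i^ℓ, so α_err = S_1/S_0.
  S_0^{−1} = 2^{−1} = 6 (mod 11), so α_err = 2·6 = 12 ≡ 1 = α_1. Error position i = 1.
  Consistency check: S_2/S_1 = 2·6 = 12 ≡ 1 = α_err ✓ (single-error assumption holds).
Step 4: error magnitude e = S_0/v_1 = S_0·∏_{j≠1}(α_1 − α_j) = 2·10 = 20 ≡ 9 (mod 11).
Step 5: correct position 1: c_1 = r_1 − e = 2 − 9 ≡ 4 (mod 11). Hence c = [4, 10, 2, 8, 7].
  Check: interpolating c through the α_i gives m(x) = 3 + 1·x (degree < 2) with m(α_i) = c_i for every i, so c is indeed a codeword.


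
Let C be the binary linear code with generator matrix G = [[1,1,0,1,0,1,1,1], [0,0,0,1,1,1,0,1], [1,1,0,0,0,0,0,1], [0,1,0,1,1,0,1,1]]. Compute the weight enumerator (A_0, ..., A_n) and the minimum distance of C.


Weight distribution: A_0 = 1, A_2 = 1, A_3 = 6, A_4 = 5, A_5 = 2, A_6 = 1. Minimum distance d = 2.

Enumerate all 2^4 = 16 messages m ∈ F_2^4.
For each, compute codeword c = mG in F_2^8, then tally its weight.
  m = 0000 → c = 00000000, weight = 0.
  m = 1000 → c = 11010111, weight = 6.
  m = 0100 → c = 00011101, weight = 4.
  m = 1100 → c = 11001010, weight = 4.
  m = 0010 → c = 11000001, weight = 3.
  m = 1010 → c = 00010110, weight = 3.
  m = 0110 → c = 11011100, weight = 5.
  m = 1110 → c = 00001011, weight = 3.
  m = 0001 → c = 01011011, weight = 5.
  m = 1001 → c = 10001100, weight = 3.
  m = 0101 → c = 01000110, weight = 3.
  m = 1101 → c = 10010001, weight = 3.
  m = 0011 → c = 10011010, weight = 4.
  m = 1011 → c = 01001101, weight = 4.
  m = 0111 → c = 10000111, weight = 4.
  m = 1111 → c = 01010000, weight = 2.
Tally weights:
  weight 0: 1 codewords.
  weight 2: 1 codewords.
  weight 3: 6 codewords.
  weight 4: 5 codewords.
  weight 5: 2 codewords.
  weight 6: 1 codewords.
Minimum distance d = smallest w > 0 with A_w > 0 = 2.
Sanity: Σ A_w = 16 = 2^4 = 16 ✓.
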